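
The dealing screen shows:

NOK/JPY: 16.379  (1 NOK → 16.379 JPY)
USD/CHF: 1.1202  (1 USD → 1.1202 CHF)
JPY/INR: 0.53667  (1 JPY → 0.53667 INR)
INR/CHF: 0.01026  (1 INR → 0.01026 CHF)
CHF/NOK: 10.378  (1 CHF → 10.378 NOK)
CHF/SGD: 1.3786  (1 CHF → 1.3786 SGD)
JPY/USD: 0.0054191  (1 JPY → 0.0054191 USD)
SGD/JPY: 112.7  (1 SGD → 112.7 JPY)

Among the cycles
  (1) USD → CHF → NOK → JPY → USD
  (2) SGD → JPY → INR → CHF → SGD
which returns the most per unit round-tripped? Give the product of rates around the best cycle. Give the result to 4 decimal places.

1.0319

(1) 1.1202 × 10.378 × 16.379 × 0.0054191 = 1.03187
(2) 112.7 × 0.53667 × 0.01026 × 1.3786 = 0.85549
Highest is cycle (1) at 1.0319 (>1, arbitrage).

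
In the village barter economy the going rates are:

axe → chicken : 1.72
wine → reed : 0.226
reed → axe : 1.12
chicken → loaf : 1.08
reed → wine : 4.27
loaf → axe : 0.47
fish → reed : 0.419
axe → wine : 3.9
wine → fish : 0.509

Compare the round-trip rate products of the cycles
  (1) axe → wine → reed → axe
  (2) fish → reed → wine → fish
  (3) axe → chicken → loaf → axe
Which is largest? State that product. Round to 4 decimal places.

0.9872

(1) 3.9 × 0.226 × 1.12 = 0.98717
(2) 0.419 × 4.27 × 0.509 = 0.91067
(3) 1.72 × 1.08 × 0.47 = 0.87307
Highest is cycle (1) at 0.9872 (≤1, no arbitrage).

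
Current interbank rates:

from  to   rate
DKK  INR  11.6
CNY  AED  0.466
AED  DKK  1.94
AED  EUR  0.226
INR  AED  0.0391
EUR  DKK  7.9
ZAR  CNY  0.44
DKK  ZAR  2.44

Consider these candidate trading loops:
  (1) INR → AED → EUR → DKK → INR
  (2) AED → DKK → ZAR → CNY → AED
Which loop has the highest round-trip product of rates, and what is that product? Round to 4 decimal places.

0.9706

(1) 0.0391 × 0.226 × 7.9 × 11.6 = 0.80979
(2) 1.94 × 2.44 × 0.44 × 0.466 = 0.97058
Highest is cycle (2) at 0.9706 (≤1, no arbitrage).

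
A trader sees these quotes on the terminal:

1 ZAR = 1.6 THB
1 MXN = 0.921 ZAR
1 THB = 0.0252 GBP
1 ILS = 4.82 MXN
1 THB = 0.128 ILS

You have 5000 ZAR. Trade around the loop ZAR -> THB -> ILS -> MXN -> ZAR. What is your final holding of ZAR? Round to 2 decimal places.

5000 ZAR × 1.6 = 8000 THB
8000 THB × 0.128 = 1024 ILS
1024 ILS × 4.82 = 4935.68 MXN
4935.68 MXN × 0.921 = 4545.76128 ZAR

4545.76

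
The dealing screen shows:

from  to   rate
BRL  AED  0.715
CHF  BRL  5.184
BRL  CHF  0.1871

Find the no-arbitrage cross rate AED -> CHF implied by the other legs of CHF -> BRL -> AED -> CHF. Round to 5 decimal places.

Known legs of the cycle: 5.184 × 0.715 = 3.70656
For no arbitrage the full-cycle product must be 1, so the missing rate is 1 / 3.70656 ≈ 0.2697919.

0.26979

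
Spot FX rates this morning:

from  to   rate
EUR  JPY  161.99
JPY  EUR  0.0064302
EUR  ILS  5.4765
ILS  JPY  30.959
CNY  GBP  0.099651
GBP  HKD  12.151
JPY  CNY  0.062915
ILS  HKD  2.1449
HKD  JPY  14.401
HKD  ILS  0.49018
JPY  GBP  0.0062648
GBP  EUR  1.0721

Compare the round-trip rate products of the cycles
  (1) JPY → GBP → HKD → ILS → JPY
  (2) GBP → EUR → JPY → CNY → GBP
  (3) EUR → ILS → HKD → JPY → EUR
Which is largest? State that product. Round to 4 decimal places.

1.1552

(1) 0.0062648 × 12.151 × 0.49018 × 30.959 = 1.15521
(2) 1.0721 × 161.99 × 0.062915 × 0.099651 = 1.08883
(3) 5.4765 × 2.1449 × 14.401 × 0.0064302 = 1.08775
Highest is cycle (1) at 1.1552 (>1, arbitrage).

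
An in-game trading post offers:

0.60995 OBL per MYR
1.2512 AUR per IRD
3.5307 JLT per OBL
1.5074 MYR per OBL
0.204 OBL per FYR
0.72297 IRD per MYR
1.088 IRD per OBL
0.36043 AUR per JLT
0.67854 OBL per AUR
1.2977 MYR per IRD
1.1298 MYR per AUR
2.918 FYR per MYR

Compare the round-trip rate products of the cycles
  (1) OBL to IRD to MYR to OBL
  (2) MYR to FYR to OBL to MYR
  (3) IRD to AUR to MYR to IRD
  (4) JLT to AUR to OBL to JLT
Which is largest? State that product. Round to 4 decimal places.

1.0220

(1) 1.088 × 1.2977 × 0.60995 = 0.86119
(2) 2.918 × 0.204 × 1.5074 = 0.89731
(3) 1.2512 × 1.1298 × 0.72297 = 1.02199
(4) 0.36043 × 0.67854 × 3.5307 = 0.86349
Highest is cycle (3) at 1.0220 (>1, arbitrage).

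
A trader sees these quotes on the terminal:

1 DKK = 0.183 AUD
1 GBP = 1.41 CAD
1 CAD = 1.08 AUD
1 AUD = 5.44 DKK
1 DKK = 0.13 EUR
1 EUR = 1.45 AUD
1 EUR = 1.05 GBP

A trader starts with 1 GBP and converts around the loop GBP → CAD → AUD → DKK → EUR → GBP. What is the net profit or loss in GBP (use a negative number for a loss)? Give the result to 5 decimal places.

1 GBP × 1.41 = 1.41 CAD
1.41 CAD × 1.08 = 1.5228 AUD
1.5228 AUD × 5.44 = 8.284032 DKK
8.284032 DKK × 0.13 = 1.07692416 EUR
1.07692416 EUR × 1.05 = 1.130770368 GBP
Net change: 1.130770368 − 1 = 0.130770368 GBP

0.13077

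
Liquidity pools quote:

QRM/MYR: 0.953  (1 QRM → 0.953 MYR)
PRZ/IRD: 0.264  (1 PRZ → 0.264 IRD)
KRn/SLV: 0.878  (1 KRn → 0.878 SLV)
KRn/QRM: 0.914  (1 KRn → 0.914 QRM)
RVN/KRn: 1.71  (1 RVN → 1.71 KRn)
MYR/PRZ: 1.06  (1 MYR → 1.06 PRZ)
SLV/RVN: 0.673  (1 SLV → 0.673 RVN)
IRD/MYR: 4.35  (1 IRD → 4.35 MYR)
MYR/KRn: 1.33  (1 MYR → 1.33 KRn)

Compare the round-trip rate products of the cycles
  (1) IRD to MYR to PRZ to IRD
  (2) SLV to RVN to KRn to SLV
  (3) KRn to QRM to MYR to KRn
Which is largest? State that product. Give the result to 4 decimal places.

1.2173

(1) 4.35 × 1.06 × 0.264 = 1.21730
(2) 0.673 × 1.71 × 0.878 = 1.01043
(3) 0.914 × 0.953 × 1.33 = 1.15849
Highest is cycle (1) at 1.2173 (>1, arbitrage).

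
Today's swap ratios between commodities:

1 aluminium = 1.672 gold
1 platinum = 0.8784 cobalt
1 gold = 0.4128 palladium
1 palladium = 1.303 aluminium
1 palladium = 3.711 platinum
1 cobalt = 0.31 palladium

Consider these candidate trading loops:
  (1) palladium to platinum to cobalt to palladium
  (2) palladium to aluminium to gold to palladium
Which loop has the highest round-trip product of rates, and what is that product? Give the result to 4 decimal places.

1.0105

(1) 3.711 × 0.8784 × 0.31 = 1.01052
(2) 1.303 × 1.672 × 0.4128 = 0.89933
Highest is cycle (1) at 1.0105 (>1, arbitrage).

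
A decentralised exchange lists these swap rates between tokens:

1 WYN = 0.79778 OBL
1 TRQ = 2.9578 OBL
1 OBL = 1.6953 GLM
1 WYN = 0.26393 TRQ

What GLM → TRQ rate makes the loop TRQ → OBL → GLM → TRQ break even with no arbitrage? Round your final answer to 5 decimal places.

Known legs of the cycle: 2.9578 × 1.6953 = 5.01435834
For no arbitrage the full-cycle product must be 1, so the missing rate is 1 / 5.01435834 ≈ 0.1994273.

0.19943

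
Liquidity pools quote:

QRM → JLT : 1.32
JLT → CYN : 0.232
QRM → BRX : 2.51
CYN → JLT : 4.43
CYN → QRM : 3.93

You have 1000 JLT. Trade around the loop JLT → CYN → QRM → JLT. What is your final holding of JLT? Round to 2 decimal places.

1000 JLT × 0.232 = 232 CYN
232 CYN × 3.93 = 911.76 QRM
911.76 QRM × 1.32 = 1203.5232 JLT

1203.52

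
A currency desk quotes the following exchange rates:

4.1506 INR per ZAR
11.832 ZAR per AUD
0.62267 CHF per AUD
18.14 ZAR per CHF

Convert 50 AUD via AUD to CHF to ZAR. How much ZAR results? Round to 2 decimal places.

564.76

50 AUD × 0.62267 = 31.1335 CHF
31.1335 CHF × 18.14 = 564.76169 ZAR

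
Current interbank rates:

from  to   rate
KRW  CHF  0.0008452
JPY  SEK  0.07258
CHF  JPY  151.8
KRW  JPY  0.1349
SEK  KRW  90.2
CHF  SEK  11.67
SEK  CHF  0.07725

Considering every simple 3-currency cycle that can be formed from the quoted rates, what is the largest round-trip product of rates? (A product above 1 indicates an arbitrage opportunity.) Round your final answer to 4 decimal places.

0.8897

CHF→SEK→KRW→CHF: 11.67 × 90.2 × 0.0008452 = 0.88969
JPY→SEK→KRW→JPY: 0.07258 × 90.2 × 0.1349 = 0.88315
CHF→JPY→SEK→CHF: 151.8 × 0.07258 × 0.07725 = 0.85111
Maximum is CHF→SEK→KRW→CHF at 0.8897; no arbitrage — every cycle loses value.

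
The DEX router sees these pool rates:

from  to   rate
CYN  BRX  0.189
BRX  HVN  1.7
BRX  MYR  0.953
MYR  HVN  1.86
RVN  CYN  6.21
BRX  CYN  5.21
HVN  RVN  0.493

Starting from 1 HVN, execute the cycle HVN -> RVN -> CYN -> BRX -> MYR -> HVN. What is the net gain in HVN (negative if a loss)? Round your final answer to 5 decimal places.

1 HVN × 0.493 = 0.493 RVN
0.493 RVN × 6.21 = 3.06153 CYN
3.06153 CYN × 0.189 = 0.57862917 BRX
0.57862917 BRX × 0.953 = 0.55143359901 MYR
0.55143359901 MYR × 1.86 = 1.0256664941586 HVN
Net change: 1.0256664941586 − 1 = 0.0256664941586 HVN

0.02567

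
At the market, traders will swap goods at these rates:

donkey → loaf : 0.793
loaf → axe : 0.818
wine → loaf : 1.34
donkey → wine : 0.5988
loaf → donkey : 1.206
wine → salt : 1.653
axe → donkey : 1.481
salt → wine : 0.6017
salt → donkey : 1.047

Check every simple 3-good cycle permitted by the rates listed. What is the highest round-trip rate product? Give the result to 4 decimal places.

1.0363

donkey→wine→salt→donkey: 0.5988 × 1.653 × 1.047 = 1.03634
donkey→wine→loaf→donkey: 0.5988 × 1.34 × 1.206 = 0.96768
donkey→loaf→axe→donkey: 0.793 × 0.818 × 1.481 = 0.96069
Maximum is donkey→wine→salt→donkey at 1.0363; arbitrage exists.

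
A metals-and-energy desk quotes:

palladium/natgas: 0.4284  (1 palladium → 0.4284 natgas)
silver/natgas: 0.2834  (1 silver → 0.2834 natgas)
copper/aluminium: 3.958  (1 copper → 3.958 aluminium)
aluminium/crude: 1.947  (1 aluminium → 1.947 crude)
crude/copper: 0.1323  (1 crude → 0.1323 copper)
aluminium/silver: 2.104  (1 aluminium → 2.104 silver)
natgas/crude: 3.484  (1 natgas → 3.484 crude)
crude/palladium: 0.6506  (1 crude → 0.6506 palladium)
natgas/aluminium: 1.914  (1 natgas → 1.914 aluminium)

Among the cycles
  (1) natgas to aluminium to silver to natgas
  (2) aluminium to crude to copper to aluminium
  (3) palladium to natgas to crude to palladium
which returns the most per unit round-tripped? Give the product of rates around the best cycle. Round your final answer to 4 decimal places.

1.1413

(1) 1.914 × 2.104 × 0.2834 = 1.14127
(2) 1.947 × 0.1323 × 3.958 = 1.01953
(3) 0.4284 × 3.484 × 0.6506 = 0.97105
Highest is cycle (1) at 1.1413 (>1, arbitrage).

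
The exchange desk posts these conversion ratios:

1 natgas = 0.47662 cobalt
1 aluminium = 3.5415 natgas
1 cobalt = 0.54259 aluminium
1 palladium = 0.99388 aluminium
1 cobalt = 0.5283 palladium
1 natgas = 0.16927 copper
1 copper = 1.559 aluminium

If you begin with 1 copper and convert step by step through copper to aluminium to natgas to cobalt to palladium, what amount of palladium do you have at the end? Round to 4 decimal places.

1.3902

1 copper × 1.559 = 1.559 aluminium
1.559 aluminium × 3.5415 = 5.5211985 natgas
5.5211985 natgas × 0.47662 = 2.63151362907 cobalt
2.63151362907 cobalt × 0.5283 = 1.390228650237681 palladium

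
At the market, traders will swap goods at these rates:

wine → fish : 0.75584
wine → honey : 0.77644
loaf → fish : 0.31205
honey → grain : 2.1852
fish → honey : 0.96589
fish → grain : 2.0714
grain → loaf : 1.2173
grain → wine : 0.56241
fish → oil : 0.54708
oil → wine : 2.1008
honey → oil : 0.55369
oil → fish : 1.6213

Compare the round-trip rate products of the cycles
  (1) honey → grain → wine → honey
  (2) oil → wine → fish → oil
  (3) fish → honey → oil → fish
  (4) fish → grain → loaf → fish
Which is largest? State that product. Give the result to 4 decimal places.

0.9542

(1) 2.1852 × 0.56241 × 0.77644 = 0.95423
(2) 2.1008 × 0.75584 × 0.54708 = 0.86869
(3) 0.96589 × 0.55369 × 1.6213 = 0.86708
(4) 2.0714 × 1.2173 × 0.31205 = 0.78684
Highest is cycle (1) at 0.9542 (≤1, no arbitrage).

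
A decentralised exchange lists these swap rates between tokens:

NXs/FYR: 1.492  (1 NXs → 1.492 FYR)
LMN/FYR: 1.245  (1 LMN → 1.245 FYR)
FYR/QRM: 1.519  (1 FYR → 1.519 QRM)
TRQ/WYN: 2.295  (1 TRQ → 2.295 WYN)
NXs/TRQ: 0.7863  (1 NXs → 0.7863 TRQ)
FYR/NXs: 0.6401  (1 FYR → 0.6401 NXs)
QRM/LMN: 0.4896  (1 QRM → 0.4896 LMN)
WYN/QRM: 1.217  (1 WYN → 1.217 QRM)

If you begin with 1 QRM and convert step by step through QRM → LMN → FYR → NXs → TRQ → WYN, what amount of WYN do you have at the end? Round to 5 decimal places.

0.70409

1 QRM × 0.4896 = 0.4896 LMN
0.4896 LMN × 1.245 = 0.609552 FYR
0.609552 FYR × 0.6401 = 0.3901742352 NXs
0.3901742352 NXs × 0.7863 = 0.30679400113776 TRQ
0.30679400113776 TRQ × 2.295 = 0.7040922326111592 WYN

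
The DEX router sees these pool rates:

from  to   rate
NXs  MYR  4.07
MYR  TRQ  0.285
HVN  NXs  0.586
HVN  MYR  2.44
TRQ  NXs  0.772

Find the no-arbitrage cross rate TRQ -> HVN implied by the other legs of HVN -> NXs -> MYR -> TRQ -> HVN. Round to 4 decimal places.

1.4712

Known legs of the cycle: 0.586 × 4.07 × 0.285 = 0.6797307
For no arbitrage the full-cycle product must be 1, so the missing rate is 1 / 0.6797307 ≈ 1.471171.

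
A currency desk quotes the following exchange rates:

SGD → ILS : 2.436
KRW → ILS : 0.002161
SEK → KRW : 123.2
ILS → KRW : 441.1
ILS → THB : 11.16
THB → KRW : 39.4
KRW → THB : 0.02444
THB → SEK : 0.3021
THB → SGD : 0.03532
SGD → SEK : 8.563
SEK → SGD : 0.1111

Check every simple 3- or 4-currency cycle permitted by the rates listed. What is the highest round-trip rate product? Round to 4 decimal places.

0.9602

THB→SGD→ILS→THB: 0.03532 × 2.436 × 11.16 = 0.96020
THB→KRW→ILS→THB: 39.4 × 0.002161 × 11.16 = 0.95020
THB→SGD→ILS→KRW→THB: 0.03532 × 2.436 × 441.1 × 0.02444 = 0.92755
THB→SEK→SGD→ILS→THB: 0.3021 × 0.1111 × 2.436 × 11.16 = 0.91244
THB→SGD→SEK→KRW→THB: 0.03532 × 8.563 × 123.2 × 0.02444 = 0.91066
THB→SEK→KRW→THB: 0.3021 × 123.2 × 0.02444 = 0.90963
THB→SEK→KRW→ILS→THB: 0.3021 × 123.2 × 0.002161 × 11.16 = 0.89759
Maximum is THB→SGD→ILS→THB at 0.9602; no arbitrage — every cycle loses value.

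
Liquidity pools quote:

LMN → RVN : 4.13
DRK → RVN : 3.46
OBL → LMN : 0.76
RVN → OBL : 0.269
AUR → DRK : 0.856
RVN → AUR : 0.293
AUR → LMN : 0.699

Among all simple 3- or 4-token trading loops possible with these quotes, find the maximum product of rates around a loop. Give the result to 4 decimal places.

0.8678

RVN→AUR→DRK→RVN: 0.293 × 0.856 × 3.46 = 0.86780
RVN→AUR→LMN→RVN: 0.293 × 0.699 × 4.13 = 0.84585
RVN→OBL→LMN→RVN: 0.269 × 0.76 × 4.13 = 0.84434
Maximum is RVN→AUR→DRK→RVN at 0.8678; no arbitrage — every cycle loses value.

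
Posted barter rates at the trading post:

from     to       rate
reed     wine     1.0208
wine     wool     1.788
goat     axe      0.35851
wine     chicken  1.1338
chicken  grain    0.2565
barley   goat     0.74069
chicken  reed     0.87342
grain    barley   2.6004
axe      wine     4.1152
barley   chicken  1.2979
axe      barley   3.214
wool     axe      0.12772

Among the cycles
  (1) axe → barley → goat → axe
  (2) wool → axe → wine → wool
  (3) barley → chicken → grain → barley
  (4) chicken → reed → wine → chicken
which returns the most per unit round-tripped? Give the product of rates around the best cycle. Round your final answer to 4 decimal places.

1.0109

(1) 3.214 × 0.74069 × 0.35851 = 0.85346
(2) 0.12772 × 4.1152 × 1.788 = 0.93976
(3) 1.2979 × 0.2565 × 2.6004 = 0.86570
(4) 0.87342 × 1.0208 × 1.1338 = 1.01088
Highest is cycle (4) at 1.0109 (>1, arbitrage).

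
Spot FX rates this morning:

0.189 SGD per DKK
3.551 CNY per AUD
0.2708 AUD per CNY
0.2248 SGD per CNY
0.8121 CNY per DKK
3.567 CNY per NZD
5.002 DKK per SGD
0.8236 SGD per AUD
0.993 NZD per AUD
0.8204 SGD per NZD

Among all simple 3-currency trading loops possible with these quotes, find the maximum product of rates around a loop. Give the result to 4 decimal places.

0.9592

AUD→NZD→CNY→AUD: 0.993 × 3.567 × 0.2708 = 0.95918
SGD→DKK→CNY→SGD: 5.002 × 0.8121 × 0.2248 = 0.91317
Maximum is AUD→NZD→CNY→AUD at 0.9592; no arbitrage — every cycle loses value.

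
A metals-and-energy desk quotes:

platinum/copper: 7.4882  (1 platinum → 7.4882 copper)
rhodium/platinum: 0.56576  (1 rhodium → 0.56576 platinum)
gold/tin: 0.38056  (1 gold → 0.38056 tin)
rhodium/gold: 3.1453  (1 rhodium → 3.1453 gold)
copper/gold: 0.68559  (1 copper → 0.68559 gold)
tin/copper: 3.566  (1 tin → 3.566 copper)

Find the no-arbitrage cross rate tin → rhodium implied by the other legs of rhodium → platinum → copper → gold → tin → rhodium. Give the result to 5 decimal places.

Known legs of the cycle: 0.56576 × 7.4882 × 0.68559 × 0.38056 = 1.1053435645837897728
For no arbitrage the full-cycle product must be 1, so the missing rate is 1 / 1.1053435645837897728 ≈ 0.9046961.

0.90470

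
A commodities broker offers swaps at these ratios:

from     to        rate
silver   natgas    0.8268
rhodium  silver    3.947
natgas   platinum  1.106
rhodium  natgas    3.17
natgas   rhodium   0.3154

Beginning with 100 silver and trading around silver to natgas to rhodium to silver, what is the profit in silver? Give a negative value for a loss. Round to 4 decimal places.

100 silver × 0.8268 = 82.68 natgas
82.68 natgas × 0.3154 = 26.077272 rhodium
26.077272 rhodium × 3.947 = 102.926992584 silver
Net change: 102.926992584 − 100 = 2.926992584 silver

2.9270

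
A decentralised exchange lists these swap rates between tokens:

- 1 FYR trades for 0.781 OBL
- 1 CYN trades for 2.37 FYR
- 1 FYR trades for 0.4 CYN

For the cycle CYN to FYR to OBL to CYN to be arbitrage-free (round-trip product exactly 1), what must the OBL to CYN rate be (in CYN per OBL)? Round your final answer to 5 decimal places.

Known legs of the cycle: 2.37 × 0.781 = 1.85097
For no arbitrage the full-cycle product must be 1, so the missing rate is 1 / 1.85097 ≈ 0.5402573.

0.54026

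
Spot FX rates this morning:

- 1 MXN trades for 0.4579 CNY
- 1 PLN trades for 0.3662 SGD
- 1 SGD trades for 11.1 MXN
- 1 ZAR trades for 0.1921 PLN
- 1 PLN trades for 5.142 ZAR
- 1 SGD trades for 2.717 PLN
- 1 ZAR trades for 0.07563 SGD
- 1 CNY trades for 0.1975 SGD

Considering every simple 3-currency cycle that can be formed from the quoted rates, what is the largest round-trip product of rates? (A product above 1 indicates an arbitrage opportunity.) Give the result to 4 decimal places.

PLN→ZAR→SGD→PLN: 5.142 × 0.07563 × 2.717 = 1.05661
MXN→CNY→SGD→MXN: 0.4579 × 0.1975 × 11.1 = 1.00383
Maximum is PLN→ZAR→SGD→PLN at 1.0566; arbitrage exists.

1.0566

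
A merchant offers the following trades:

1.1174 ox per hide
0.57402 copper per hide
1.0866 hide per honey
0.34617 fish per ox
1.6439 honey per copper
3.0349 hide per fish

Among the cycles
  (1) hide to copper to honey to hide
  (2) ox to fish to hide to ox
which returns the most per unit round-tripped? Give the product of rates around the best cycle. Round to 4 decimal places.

1.1739

(1) 0.57402 × 1.6439 × 1.0866 = 1.02535
(2) 0.34617 × 3.0349 × 1.1174 = 1.17393
Highest is cycle (2) at 1.1739 (>1, arbitrage).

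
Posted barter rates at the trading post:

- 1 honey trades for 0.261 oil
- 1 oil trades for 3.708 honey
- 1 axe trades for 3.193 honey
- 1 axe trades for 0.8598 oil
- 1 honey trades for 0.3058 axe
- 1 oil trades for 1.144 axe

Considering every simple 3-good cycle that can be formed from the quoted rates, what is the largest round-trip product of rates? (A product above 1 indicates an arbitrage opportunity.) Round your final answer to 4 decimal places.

0.9749

honey→axe→oil→honey: 0.3058 × 0.8598 × 3.708 = 0.97493
honey→oil→axe→honey: 0.261 × 1.144 × 3.193 = 0.95338
Maximum is honey→axe→oil→honey at 0.9749; no arbitrage — every cycle loses value.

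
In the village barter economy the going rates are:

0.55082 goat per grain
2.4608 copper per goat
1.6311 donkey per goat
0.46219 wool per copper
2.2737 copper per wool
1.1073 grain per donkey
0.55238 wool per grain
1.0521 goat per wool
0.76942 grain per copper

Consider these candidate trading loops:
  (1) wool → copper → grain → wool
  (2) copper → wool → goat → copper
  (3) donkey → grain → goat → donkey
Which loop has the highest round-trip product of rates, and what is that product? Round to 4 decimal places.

(1) 2.2737 × 0.76942 × 0.55238 = 0.96635
(2) 0.46219 × 1.0521 × 2.4608 = 1.19661
(3) 1.1073 × 0.55082 × 1.6311 = 0.99485
Highest is cycle (2) at 1.1966 (>1, arbitrage).

1.1966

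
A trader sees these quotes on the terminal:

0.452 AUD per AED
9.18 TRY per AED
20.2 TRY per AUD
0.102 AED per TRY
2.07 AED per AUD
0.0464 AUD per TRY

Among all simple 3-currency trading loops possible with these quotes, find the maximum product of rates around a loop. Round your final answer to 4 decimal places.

TRY→AED→AUD→TRY: 0.102 × 0.452 × 20.2 = 0.93130
TRY→AUD→AED→TRY: 0.0464 × 2.07 × 9.18 = 0.88172
Maximum is TRY→AED→AUD→TRY at 0.9313; no arbitrage — every cycle loses value.

0.9313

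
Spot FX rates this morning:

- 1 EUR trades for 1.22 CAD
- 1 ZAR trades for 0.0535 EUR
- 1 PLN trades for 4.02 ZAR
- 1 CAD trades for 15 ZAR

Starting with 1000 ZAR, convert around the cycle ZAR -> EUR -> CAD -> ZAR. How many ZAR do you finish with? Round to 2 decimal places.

979.05

1000 ZAR × 0.0535 = 53.5 EUR
53.5 EUR × 1.22 = 65.27 CAD
65.27 CAD × 15 = 979.05 ZAR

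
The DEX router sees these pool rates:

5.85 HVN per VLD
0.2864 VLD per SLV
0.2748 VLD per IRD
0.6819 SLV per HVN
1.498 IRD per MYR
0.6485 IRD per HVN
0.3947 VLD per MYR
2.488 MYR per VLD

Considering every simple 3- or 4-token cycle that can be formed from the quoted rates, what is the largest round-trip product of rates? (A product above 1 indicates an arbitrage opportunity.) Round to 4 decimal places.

VLD→HVN→SLV→VLD: 5.85 × 0.6819 × 0.2864 = 1.14248
IRD→VLD→HVN→IRD: 0.2748 × 5.85 × 0.6485 = 1.04252
IRD→VLD→MYR→IRD: 0.2748 × 2.488 × 1.498 = 1.02419
Maximum is VLD→HVN→SLV→VLD at 1.1425; arbitrage exists.

1.1425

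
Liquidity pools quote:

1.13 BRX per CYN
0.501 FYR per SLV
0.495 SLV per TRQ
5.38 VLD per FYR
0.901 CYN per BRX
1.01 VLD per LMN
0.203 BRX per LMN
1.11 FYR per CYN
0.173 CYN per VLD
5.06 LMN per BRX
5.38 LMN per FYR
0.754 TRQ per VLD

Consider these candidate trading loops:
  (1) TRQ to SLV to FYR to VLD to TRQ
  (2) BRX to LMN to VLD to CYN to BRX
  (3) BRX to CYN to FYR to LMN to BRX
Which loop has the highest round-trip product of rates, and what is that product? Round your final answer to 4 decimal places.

(1) 0.495 × 0.501 × 5.38 × 0.754 = 1.00600
(2) 5.06 × 1.01 × 0.173 × 1.13 = 0.99907
(3) 0.901 × 1.11 × 5.38 × 0.203 = 1.09226
Highest is cycle (3) at 1.0923 (>1, arbitrage).

1.0923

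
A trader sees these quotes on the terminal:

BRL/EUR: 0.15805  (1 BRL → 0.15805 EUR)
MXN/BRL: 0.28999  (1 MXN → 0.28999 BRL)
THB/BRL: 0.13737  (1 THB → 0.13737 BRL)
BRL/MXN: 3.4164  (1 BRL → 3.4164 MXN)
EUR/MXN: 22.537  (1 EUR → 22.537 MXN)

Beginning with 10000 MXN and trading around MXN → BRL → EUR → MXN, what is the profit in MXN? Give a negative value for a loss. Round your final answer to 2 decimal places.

10000 MXN × 0.28999 = 2899.9 BRL
2899.9 BRL × 0.15805 = 458.329195 EUR
458.329195 EUR × 22.537 = 10329.365067715 MXN
Net change: 10329.365067715 − 10000 = 329.365067715 MXN

329.37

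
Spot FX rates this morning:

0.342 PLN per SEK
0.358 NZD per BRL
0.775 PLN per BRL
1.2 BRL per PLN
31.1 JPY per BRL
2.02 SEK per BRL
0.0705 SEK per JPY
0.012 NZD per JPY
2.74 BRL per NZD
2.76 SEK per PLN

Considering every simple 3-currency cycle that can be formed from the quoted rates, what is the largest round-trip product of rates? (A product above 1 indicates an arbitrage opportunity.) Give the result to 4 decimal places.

1.0226

JPY→NZD→BRL→JPY: 0.012 × 2.74 × 31.1 = 1.02257
PLN→BRL→SEK→PLN: 1.2 × 2.02 × 0.342 = 0.82901
Maximum is JPY→NZD→BRL→JPY at 1.0226; arbitrage exists.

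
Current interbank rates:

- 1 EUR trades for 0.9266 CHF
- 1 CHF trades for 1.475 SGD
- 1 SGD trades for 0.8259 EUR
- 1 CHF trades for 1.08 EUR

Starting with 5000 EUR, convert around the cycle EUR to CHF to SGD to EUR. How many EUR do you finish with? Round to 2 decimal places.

5000 EUR × 0.9266 = 4633 CHF
4633 CHF × 1.475 = 6833.675 SGD
6833.675 SGD × 0.8259 = 5643.9321825 EUR

5643.93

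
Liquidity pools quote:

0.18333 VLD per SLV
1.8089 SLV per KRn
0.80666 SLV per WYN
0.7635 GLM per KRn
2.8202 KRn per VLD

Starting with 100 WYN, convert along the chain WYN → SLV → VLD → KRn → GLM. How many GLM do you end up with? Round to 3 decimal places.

100 WYN × 0.80666 = 80.666 SLV
80.666 SLV × 0.18333 = 14.78849778 VLD
14.78849778 VLD × 2.8202 = 41.706521439156 KRn
41.706521439156 KRn × 0.7635 = 31.842929118795606 GLM

31.843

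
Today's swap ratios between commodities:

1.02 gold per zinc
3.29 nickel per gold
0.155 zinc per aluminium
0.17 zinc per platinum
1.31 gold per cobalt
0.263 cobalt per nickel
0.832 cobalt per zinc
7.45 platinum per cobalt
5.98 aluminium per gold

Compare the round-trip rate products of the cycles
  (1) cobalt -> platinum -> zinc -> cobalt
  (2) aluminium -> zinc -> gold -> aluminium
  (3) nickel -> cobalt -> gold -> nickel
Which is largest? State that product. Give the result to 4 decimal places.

(1) 7.45 × 0.17 × 0.832 = 1.05373
(2) 0.155 × 1.02 × 5.98 = 0.94544
(3) 0.263 × 1.31 × 3.29 = 1.13350
Highest is cycle (3) at 1.1335 (>1, arbitrage).

1.1335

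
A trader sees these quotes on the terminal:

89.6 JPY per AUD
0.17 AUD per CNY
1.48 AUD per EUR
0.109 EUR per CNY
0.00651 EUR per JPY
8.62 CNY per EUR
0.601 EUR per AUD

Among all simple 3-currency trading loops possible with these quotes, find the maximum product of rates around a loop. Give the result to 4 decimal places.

0.8807

AUD→EUR→CNY→AUD: 0.601 × 8.62 × 0.17 = 0.88071
AUD→JPY→EUR→AUD: 89.6 × 0.00651 × 1.48 = 0.86328
Maximum is AUD→EUR→CNY→AUD at 0.8807; no arbitrage — every cycle loses value.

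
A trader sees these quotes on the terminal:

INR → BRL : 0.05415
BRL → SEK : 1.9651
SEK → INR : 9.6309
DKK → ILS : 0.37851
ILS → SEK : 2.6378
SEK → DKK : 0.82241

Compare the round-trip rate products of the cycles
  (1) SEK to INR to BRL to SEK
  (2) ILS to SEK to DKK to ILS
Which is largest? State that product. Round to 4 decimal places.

(1) 9.6309 × 0.05415 × 1.9651 = 1.02483
(2) 2.6378 × 0.82241 × 0.37851 = 0.82112
Highest is cycle (1) at 1.0248 (>1, arbitrage).

1.0248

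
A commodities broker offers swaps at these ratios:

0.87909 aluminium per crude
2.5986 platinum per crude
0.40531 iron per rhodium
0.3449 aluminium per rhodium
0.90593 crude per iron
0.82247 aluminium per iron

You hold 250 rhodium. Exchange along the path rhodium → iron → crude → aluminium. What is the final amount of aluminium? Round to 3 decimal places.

250 rhodium × 0.40531 = 101.3275 iron
101.3275 iron × 0.90593 = 91.795622075 crude
91.795622075 crude × 0.87909 = 80.69661340991175 aluminium

80.697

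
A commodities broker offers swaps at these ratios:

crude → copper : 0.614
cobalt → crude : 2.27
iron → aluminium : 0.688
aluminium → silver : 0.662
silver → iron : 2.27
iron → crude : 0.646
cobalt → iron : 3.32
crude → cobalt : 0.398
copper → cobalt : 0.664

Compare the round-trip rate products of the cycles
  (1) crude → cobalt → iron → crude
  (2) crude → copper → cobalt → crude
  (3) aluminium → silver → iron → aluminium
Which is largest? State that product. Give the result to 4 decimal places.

(1) 0.398 × 3.32 × 0.646 = 0.85360
(2) 0.614 × 0.664 × 2.27 = 0.92547
(3) 0.662 × 2.27 × 0.688 = 1.03389
Highest is cycle (3) at 1.0339 (>1, arbitrage).

1.0339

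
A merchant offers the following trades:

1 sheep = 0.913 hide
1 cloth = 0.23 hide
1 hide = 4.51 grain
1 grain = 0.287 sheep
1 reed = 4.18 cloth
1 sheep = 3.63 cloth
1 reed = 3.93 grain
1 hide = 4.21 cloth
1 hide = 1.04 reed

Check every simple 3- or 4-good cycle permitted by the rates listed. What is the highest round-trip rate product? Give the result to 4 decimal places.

1.1818

hide→grain→sheep→hide: 4.51 × 0.287 × 0.913 = 1.18176
hide→grain→sheep→cloth→hide: 4.51 × 0.287 × 3.63 × 0.23 = 1.08067
reed→grain→sheep→hide→reed: 3.93 × 0.287 × 0.913 × 1.04 = 1.07097
reed→cloth→hide→reed: 4.18 × 0.23 × 1.04 = 0.99986
Maximum is hide→grain→sheep→hide at 1.1818; arbitrage exists.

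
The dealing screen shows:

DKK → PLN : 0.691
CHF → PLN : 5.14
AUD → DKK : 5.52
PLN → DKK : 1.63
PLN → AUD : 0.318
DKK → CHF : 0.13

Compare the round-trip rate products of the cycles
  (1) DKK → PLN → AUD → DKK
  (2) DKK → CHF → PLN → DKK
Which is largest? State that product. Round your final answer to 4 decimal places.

1.2130

(1) 0.691 × 0.318 × 5.52 = 1.21295
(2) 0.13 × 5.14 × 1.63 = 1.08917
Highest is cycle (1) at 1.2130 (>1, arbitrage).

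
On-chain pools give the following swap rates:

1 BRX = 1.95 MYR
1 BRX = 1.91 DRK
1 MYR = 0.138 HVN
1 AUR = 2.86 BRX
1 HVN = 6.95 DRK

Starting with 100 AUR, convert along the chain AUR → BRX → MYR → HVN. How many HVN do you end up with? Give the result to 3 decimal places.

76.963

100 AUR × 2.86 = 286 BRX
286 BRX × 1.95 = 557.7 MYR
557.7 MYR × 0.138 = 76.9626 HVN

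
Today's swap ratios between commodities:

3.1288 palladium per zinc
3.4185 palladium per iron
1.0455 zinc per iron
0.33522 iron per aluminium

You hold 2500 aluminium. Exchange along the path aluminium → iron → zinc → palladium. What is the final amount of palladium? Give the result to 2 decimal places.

2741.40

2500 aluminium × 0.33522 = 838.05 iron
838.05 iron × 1.0455 = 876.181275 zinc
876.181275 zinc × 3.1288 = 2741.39597322 palladium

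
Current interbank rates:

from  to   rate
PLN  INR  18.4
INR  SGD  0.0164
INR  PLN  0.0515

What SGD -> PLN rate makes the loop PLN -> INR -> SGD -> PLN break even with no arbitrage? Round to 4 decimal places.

Known legs of the cycle: 18.4 × 0.0164 = 0.30176
For no arbitrage the full-cycle product must be 1, so the missing rate is 1 / 0.30176 ≈ 3.313892.

3.3139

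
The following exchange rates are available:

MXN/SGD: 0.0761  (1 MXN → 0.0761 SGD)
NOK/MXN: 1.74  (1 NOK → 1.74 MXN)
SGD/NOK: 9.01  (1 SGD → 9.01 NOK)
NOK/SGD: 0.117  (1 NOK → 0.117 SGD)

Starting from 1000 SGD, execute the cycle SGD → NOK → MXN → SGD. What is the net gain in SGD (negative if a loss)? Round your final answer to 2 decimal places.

1000 SGD × 9.01 = 9010 NOK
9010 NOK × 1.74 = 15677.4 MXN
15677.4 MXN × 0.0761 = 1193.05014 SGD
Net change: 1193.05014 − 1000 = 193.05014 SGD

193.05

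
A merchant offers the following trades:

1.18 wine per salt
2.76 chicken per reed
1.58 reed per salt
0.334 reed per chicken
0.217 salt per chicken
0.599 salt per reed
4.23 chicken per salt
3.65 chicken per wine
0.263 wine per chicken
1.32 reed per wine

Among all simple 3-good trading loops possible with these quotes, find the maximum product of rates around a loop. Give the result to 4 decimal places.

0.9582

reed→chicken→wine→reed: 2.76 × 0.263 × 1.32 = 0.95816
reed→chicken→salt→reed: 2.76 × 0.217 × 1.58 = 0.94629
wine→chicken→salt→wine: 3.65 × 0.217 × 1.18 = 0.93462
reed→salt→wine→reed: 0.599 × 1.18 × 1.32 = 0.93300
reed→salt→chicken→reed: 0.599 × 4.23 × 0.334 = 0.84628
Maximum is reed→chicken→wine→reed at 0.9582; no arbitrage — every cycle loses value.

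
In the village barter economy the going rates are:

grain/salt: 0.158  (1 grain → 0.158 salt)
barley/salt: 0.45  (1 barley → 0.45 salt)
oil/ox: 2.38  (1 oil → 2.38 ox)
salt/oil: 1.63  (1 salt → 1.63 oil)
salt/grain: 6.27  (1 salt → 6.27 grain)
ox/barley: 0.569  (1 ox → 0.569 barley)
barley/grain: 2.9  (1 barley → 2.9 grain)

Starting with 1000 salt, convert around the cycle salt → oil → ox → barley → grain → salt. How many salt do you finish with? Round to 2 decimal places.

1000 salt × 1.63 = 1630 oil
1630 oil × 2.38 = 3879.4 ox
3879.4 ox × 0.569 = 2207.3786 barley
2207.3786 barley × 2.9 = 6401.39794 grain
6401.39794 grain × 0.158 = 1011.42087452 salt

1011.42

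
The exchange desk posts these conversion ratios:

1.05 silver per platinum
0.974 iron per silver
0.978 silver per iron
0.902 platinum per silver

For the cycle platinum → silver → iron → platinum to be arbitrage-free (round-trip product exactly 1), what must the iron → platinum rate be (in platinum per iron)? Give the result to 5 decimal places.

0.97780

Known legs of the cycle: 1.05 × 0.974 = 1.0227
For no arbitrage the full-cycle product must be 1, so the missing rate is 1 / 1.0227 ≈ 0.9778039.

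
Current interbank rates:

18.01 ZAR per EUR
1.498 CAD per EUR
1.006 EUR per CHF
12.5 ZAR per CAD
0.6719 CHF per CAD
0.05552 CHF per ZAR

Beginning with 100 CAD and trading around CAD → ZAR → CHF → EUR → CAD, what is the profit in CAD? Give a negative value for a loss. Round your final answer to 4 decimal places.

100 CAD × 12.5 = 1250 ZAR
1250 ZAR × 0.05552 = 69.4 CHF
69.4 CHF × 1.006 = 69.8164 EUR
69.8164 EUR × 1.498 = 104.5849672 CAD
Net change: 104.5849672 − 100 = 4.5849672 CAD

4.5850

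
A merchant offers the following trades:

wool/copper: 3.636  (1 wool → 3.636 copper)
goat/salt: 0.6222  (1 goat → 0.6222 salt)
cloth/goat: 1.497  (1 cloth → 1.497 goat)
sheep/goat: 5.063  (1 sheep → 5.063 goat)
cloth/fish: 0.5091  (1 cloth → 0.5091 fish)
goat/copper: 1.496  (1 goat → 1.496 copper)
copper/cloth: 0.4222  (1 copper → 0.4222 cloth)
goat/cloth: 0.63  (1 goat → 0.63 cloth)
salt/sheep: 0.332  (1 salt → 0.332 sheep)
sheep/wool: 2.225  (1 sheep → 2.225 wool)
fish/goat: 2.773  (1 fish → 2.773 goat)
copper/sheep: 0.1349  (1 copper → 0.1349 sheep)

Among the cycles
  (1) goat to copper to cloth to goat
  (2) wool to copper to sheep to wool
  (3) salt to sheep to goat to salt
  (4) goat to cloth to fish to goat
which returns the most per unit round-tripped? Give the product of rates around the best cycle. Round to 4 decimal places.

1.0914

(1) 1.496 × 0.4222 × 1.497 = 0.94552
(2) 3.636 × 0.1349 × 2.225 = 1.09135
(3) 0.332 × 5.063 × 0.6222 = 1.04587
(4) 0.63 × 0.5091 × 2.773 = 0.88939
Highest is cycle (2) at 1.0914 (>1, arbitrage).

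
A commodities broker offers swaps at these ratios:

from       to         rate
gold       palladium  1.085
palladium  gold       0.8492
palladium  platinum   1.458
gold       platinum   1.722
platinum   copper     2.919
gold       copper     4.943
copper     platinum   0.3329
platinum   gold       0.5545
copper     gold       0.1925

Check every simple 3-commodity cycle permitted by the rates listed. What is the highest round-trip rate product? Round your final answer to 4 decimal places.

0.9676

copper→gold→platinum→copper: 0.1925 × 1.722 × 2.919 = 0.96760
copper→platinum→gold→copper: 0.3329 × 0.5545 × 4.943 = 0.91244
palladium→platinum→gold→palladium: 1.458 × 0.5545 × 1.085 = 0.87718
Maximum is copper→gold→platinum→copper at 0.9676; no arbitrage — every cycle loses value.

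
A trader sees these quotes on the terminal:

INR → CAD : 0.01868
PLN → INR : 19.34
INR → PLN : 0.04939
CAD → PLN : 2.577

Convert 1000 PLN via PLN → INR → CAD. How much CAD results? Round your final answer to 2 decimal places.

361.27

1000 PLN × 19.34 = 19340 INR
19340 INR × 0.01868 = 361.2712 CAD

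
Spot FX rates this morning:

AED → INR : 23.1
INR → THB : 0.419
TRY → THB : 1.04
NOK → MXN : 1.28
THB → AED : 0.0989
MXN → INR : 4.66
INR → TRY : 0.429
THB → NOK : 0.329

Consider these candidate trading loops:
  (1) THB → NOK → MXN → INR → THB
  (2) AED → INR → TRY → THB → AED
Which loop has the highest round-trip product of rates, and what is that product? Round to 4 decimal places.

1.0193

(1) 0.329 × 1.28 × 4.66 × 0.419 = 0.82225
(2) 23.1 × 0.429 × 1.04 × 0.0989 = 1.01929
Highest is cycle (2) at 1.0193 (>1, arbitrage).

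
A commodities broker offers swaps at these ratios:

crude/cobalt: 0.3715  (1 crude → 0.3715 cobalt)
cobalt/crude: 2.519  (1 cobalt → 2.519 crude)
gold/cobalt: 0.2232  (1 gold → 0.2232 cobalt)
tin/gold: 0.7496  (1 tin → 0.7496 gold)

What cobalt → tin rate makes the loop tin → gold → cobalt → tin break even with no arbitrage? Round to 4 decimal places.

Known legs of the cycle: 0.7496 × 0.2232 = 0.16731072
For no arbitrage the full-cycle product must be 1, so the missing rate is 1 / 0.16731072 ≈ 5.976903.

5.9769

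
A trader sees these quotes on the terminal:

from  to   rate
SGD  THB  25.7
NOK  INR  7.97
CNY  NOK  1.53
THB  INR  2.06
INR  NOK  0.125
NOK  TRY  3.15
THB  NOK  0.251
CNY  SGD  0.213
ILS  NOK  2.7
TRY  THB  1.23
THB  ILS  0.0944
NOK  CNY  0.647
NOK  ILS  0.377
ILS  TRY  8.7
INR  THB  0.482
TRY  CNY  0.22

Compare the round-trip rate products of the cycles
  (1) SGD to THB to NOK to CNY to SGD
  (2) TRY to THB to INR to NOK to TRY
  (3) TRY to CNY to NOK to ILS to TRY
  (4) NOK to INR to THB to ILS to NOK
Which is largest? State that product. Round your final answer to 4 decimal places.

(1) 25.7 × 0.251 × 0.647 × 0.213 = 0.88898
(2) 1.23 × 2.06 × 0.125 × 3.15 = 0.99768
(3) 0.22 × 1.53 × 0.377 × 8.7 = 1.10401
(4) 7.97 × 0.482 × 0.0944 × 2.7 = 0.97913
Highest is cycle (3) at 1.1040 (>1, arbitrage).

1.1040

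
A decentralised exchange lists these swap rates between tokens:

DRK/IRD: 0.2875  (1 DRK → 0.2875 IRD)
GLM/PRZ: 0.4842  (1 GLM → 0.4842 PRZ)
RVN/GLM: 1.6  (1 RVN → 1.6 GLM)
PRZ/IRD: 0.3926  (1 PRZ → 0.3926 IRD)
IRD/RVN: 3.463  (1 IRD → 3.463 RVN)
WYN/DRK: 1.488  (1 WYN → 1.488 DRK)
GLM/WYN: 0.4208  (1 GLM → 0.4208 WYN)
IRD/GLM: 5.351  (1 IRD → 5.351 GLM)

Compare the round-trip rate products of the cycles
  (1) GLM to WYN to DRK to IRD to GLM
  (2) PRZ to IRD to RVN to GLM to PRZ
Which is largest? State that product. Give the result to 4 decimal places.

1.0533

(1) 0.4208 × 1.488 × 0.2875 × 5.351 = 0.96328
(2) 0.3926 × 3.463 × 1.6 × 0.4842 = 1.05329
Highest is cycle (2) at 1.0533 (>1, arbitrage).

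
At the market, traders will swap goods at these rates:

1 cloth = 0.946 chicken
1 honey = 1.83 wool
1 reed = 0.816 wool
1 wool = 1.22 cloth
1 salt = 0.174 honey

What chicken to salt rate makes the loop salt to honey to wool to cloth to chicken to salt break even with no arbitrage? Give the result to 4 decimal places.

2.7211

Known legs of the cycle: 0.174 × 1.83 × 1.22 × 0.946 = 0.3674948904
For no arbitrage the full-cycle product must be 1, so the missing rate is 1 / 0.3674948904 ≈ 2.721126.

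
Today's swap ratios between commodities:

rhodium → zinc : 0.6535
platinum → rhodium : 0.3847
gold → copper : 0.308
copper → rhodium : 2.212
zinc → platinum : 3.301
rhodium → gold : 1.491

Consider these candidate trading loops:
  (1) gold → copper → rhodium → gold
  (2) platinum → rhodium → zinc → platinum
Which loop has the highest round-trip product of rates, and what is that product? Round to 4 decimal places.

(1) 0.308 × 2.212 × 1.491 = 1.01581
(2) 0.3847 × 0.6535 × 3.301 = 0.82988
Highest is cycle (1) at 1.0158 (>1, arbitrage).

1.0158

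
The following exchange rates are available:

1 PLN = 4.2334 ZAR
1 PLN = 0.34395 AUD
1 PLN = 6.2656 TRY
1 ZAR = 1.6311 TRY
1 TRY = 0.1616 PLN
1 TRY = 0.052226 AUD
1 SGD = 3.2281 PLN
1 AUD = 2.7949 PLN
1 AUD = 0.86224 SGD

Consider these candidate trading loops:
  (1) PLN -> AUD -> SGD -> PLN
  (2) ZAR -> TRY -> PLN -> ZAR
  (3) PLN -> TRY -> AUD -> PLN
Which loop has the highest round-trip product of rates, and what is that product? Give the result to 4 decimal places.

(1) 0.34395 × 0.86224 × 3.2281 = 0.95735
(2) 1.6311 × 0.1616 × 4.2334 = 1.11586
(3) 6.2656 × 0.052226 × 2.7949 = 0.91457
Highest is cycle (2) at 1.1159 (>1, arbitrage).

1.1159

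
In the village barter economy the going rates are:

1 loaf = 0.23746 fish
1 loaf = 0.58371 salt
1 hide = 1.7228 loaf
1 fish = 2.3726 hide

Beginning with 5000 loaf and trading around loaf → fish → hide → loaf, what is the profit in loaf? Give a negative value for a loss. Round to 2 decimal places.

5000 loaf × 0.23746 = 1187.3 fish
1187.3 fish × 2.3726 = 2816.98798 hide
2816.98798 hide × 1.7228 = 4853.106891944 loaf
Net change: 4853.106891944 − 5000 = -146.893108056 loaf

-146.89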